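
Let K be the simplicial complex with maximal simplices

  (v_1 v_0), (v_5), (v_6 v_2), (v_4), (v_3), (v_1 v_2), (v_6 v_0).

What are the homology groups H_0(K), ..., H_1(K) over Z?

Take the total order v_0 < v_1 < v_2 < v_3 < v_4 < v_5 < v_6 on the vertex set. Then K (dimension 1) consists of the simplices:

  0-simplices (7): [v_0], [v_1], [v_2], [v_3], [v_4], [v_5], [v_6]
  1-simplices (4): [v_0,v_1], [v_0,v_6], [v_1,v_2], [v_2,v_6]

so the chain groups are C_0 ≅ Z^7, C_1 ≅ Z^4.

The boundary map ∂_1: C_1 → C_0 is given by ∂[p,q] = [q] − [p]. For instance
  ∂[v_2,v_6] = [v_6] − [v_2].
The resulting 7×4 matrix has rank 3, and its Smith normal form has invariant factors (1,1,1).

Now H_k = ker ∂_k / im ∂_{k+1}, so:

  H_0: rank C_0 − rank ∂_1 = 7 − 3 = 4, and the invariant factors of ∂_1 are all 1, so H_0 = Z^4.
  H_1: rank ker ∂_1 − rank ∂_2 = (4 − 3) − 0 = 1, and there is no ∂_2, so H_1 = Z.

As a check, the Euler characteristic is 7 − 4 = 3, which agrees with 4 − 1 = 3.
(K is a triangulation of the disjoint union of a set of 3 points and the circle S^1.)

H_0 ≅ Z^4,  H_1 ≅ Z.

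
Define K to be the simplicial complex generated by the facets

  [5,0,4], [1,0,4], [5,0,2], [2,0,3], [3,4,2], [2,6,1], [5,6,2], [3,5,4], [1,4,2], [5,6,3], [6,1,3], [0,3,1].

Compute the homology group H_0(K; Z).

H_0 ≅ Z.

We work with the vertex ordering 0 < 1 < 2 < 3 < 4 < 5 < 6. The simplices of K, each written with vertices in increasing order, are:

  0-simplices (7): [0], [1], [2], [3], [4], [5], [6]
  1-simplices (18): [0,1], [0,2], [0,3], [0,4], [0,5], [1,2], [1,3], [1,4], [1,6], [2,3], [2,4], [2,5], [2,6], [3,4], [3,5], [3,6], [4,5], [5,6]
  2-simplices (12): [0,1,3], [0,1,4], [0,2,3], [0,2,5], [0,4,5], [1,2,4], [1,2,6], [1,3,6], [2,3,4], [2,5,6], [3,4,5], [3,5,6]

Hence C_0 ≅ Z^7, C_1 ≅ Z^18, C_2 ≅ Z^12.

Boundary ∂_1: C_1 → C_0 sends each edge [p,q] (with p < q) to q − p.
This gives a 7×18 integer matrix of rank 6; reducing to Smith normal form yields diagonal entries (1,1,1,1,1,1).

∂_2: C_2 → C_1 maps a triangle to the signed sum of its edges. For instance
  ∂[1,2,4] = [2,4] − [1,4] + [1,2],
  ∂[1,3,6] = [3,6] − [1,6] + [1,3].
As a 18×12 matrix over Z this has rank 12, with invariant factors (1,1,1,1,1,1,1,1,1,1,1,2).

Now H_k = ker ∂_k / im ∂_{k+1}, so:

  H_0: rank C_0 − rank ∂_1 = 7 − 6 = 1, and the invariant factors of ∂_1 are all 1, so H_0 = Z.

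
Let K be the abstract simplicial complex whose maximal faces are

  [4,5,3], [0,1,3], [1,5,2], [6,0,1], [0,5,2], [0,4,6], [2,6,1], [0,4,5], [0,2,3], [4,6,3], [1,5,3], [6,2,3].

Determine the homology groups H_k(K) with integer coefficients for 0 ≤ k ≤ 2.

Take the total order 0 < 1 < 2 < 3 < 4 < 5 < 6 on the vertex set. Then K (dimension 2) consists of the simplices:

  0-simplices (7): [0], [1], [2], [3], [4], [5], [6]
  1-simplices (18): [0,1], [0,2], [0,3], [0,4], [0,5], [0,6], [1,2], [1,3], [1,5], [1,6], [2,3], [2,5], [2,6], [3,4], [3,5], [3,6], [4,5], [4,6]
  2-simplices (12): [0,1,3], [0,1,6], [0,2,3], [0,2,5], [0,4,5], [0,4,6], [1,2,5], [1,2,6], [1,3,5], [2,3,6], [3,4,5], [3,4,6]

giving chain groups C_0 ≅ Z^7, C_1 ≅ Z^18, C_2 ≅ Z^12.

∂_1: C_1 → C_0 is given by ∂[p,q] = [q] − [p].
As a 7×18 matrix over Z this has rank 6, with invariant factors (1,1,1,1,1,1).

Boundary ∂_2: C_2 → C_1 acts by ∂[p,q,r] = [q,r] − [p,r] + [p,q]. For instance
  ∂[1,3,5] = [3,5] − [1,5] + [1,3],
  ∂[0,4,6] = [4,6] − [0,6] + [0,4].
The resulting 18×12 matrix has rank 12, and its Smith normal form has invariant factors (1,1,1,1,1,1,1,1,1,1,1,2).

From H_k ≅ ker(∂_k) / im(∂_{k+1}) we obtain:

  H_0: rank C_0 − rank ∂_1 = 7 − 6 = 1, and the invariant factors of ∂_1 are all 1, so H_0 ≅ Z.
  H_1: rank ker ∂_1 − rank ∂_2 = (18 − 6) − 12 = 0, and ∂_2 has invariant factor 2 > 1, so H_1 ≅ Z/2.
  H_2: rank ker ∂_2 − rank ∂_3 = (12 − 12) − 0 = 0, and there is no ∂_3, so H_2 ≅ 0.

H_0 = Z,  H_1 = Z/2,  H_2 = 0.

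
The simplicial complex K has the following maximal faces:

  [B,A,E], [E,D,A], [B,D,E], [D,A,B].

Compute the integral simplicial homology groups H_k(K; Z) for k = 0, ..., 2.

H_0 ≅ Z,  H_1 = 0,  H_2 ≅ Z.

K has 4 vertices, 6 edges, 4 triangles.
rank ∂_0 = 0, rank ∂_1 = 3 ⇒ b_0 = 4 − 0 − 3 = 1; all invariant factors of ∂_1 are 1 so no torsion. So H_0 = Z.
rank ∂_1 = 3, rank ∂_2 = 3 ⇒ b_1 = 6 − 3 − 3 = 0; all invariant factors of ∂_2 are 1 so no torsion. So H_1 = 0.
rank ∂_2 = 3, rank ∂_3 = 0 ⇒ b_2 = 4 − 3 − 0 = 1. So H_2 = Z.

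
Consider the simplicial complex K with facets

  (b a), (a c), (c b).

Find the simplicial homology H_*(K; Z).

H_0 ≅ Z,  H_1 ≅ Z.

We work with the vertex ordering a < b < c. The simplices of K, each written with vertices in increasing order, are:

  0-simplices (3): a, b, c
  1-simplices (3): ab, ac, bc

Hence C_0 ≅ Z^3, C_1 ≅ Z^3.

The boundary map ∂_1: C_1 → C_0 is given by ∂[p,q] = [q] − [p]. For instance
  ∂bc = c − b.
The 3×3 boundary matrix has rank 2 and Smith normal form diag(1,1).

Reading off H_k = ker ∂_k / im ∂_{k+1}:

  H_0: rank C_0 − rank ∂_1 = 3 − 2 = 1, and the invariant factors of ∂_1 are all 1, so H_0 = Z.
  H_1: rank ker ∂_1 − rank ∂_2 = (3 − 2) − 0 = 1, and there is no ∂_2, so H_1 = Z.

As a check, the Euler characteristic is 3 − 3 = 0, which agrees with 1 − 1 = 0.
(K is a triangulation of the circle S^1.)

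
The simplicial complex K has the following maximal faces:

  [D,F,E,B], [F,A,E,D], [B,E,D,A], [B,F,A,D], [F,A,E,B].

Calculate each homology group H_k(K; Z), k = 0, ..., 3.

H_0 = Z,  H_1 = 0,  H_2 = 0,  H_3 = Z.

Fix the vertex order A < B < D < E < F and write every simplex with vertices in increasing order. Then dim K = 3 and the simplices of K are:

  0-simplices (5): A, B, D, E, F
  1-simplices (10): AB, AD, AE, AF, BD, BE, BF, DE, DF, EF
  2-simplices (10): ABD, ABE, ABF, ADE, ADF, AEF, BDE, BDF, BEF, DEF
  3-simplices (5): ABDE, ABDF, ABEF, ADEF, BDEF

giving chain groups C_0 ≅ Z^5, C_1 ≅ Z^10, C_2 ≅ Z^10, C_3 ≅ Z^5.

The boundary map ∂_1: C_1 → C_0 maps an edge to its endpoints' difference, ∂[p,q] = q − p. For instance
  ∂BE = E − B.
As a 5×10 matrix over Z this has rank 4, with invariant factors (1,1,1,1).

Boundary ∂_2: C_2 → C_1 maps a triangle to the signed sum of its edges. For instance
  ∂ABD = BD − AD + AB,
  ∂ADE = DE − AE + AD.
The resulting 10×10 matrix has rank 6, and its Smith normal form has invariant factors (1,1,1,1,1,1).

The boundary map ∂_3: C_3 → C_2 sends each 3-simplex σ to the alternating sum Σ_i (−1)^i (σ with its i-th vertex removed). For instance
  ∂ABDE = BDE − ADE + ABE − ABD,
  ∂BDEF = DEF − BEF + BDF − BDE.
The 10×5 boundary matrix has rank 4 and Smith normal form diag(1,1,1,1).

Reading off H_k = ker ∂_k / im ∂_{k+1}:

  H_0: rank C_0 − rank ∂_1 = 5 − 4 = 1, and the invariant factors of ∂_1 are all 1, so H_0 = Z.
  H_1: rank ker ∂_1 − rank ∂_2 = (10 − 4) − 6 = 0, and the invariant factors of ∂_2 are all 1, so H_1 = 0.
  H_2: rank ker ∂_2 − rank ∂_3 = (10 − 6) − 4 = 0, and the invariant factors of ∂_3 are all 1, so H_2 = 0.
  H_3: rank ker ∂_3 − rank ∂_4 = (5 − 4) − 0 = 1, and there is no ∂_4, so H_3 = Z.

(K is a triangulation of the 3-sphere S^3.)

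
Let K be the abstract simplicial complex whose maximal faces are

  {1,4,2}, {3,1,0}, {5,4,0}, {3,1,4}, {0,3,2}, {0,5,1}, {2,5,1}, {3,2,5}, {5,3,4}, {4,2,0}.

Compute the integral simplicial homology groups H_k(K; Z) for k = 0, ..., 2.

K has 6 vertices, 15 edges, 10 triangles.
rank ∂_0 = 0, rank ∂_1 = 5 ⇒ b_0 = 6 − 0 − 5 = 1; all invariant factors of ∂_1 are 1 so no torsion. So H_0 = Z.
rank ∂_1 = 5, rank ∂_2 = 10 ⇒ b_1 = 15 − 5 − 10 = 0; ∂_2 has invariant factor(s) [2] giving torsion. So H_1 = Z/2.
rank ∂_2 = 10, rank ∂_3 = 0 ⇒ b_2 = 10 − 10 − 0 = 0. So H_2 = 0.

H_0 ≅ Z,  H_1 ≅ Z/2,  H_2 = 0.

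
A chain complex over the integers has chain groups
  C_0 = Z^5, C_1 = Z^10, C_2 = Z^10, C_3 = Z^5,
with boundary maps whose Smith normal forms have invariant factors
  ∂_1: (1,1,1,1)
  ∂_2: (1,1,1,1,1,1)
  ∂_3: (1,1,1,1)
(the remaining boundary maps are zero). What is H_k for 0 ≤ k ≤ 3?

H_0 ≅ Z,  H_1 = 0,  H_2 = 0,  H_3 ≅ Z.

H_0: b_0 = 5 − 0 − 4 = 1; torsion from ∂_1 factors > 1: none. So H_0 ≅ Z.
H_1: b_1 = 10 − 4 − 6 = 0; torsion from ∂_2 factors > 1: none. So H_1 ≅ 0.
H_2: b_2 = 10 − 6 − 4 = 0; torsion from ∂_3 factors > 1: none. So H_2 ≅ 0.
H_3: b_3 = 5 − 4 − 0 = 1; torsion from ∂_4 factors > 1: none. So H_3 ≅ Z.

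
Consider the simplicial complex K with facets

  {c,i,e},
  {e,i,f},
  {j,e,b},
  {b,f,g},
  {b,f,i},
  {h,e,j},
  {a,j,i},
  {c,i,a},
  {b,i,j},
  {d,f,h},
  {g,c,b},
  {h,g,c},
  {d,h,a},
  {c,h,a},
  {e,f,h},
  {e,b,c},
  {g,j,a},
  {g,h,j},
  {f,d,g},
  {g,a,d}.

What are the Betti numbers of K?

b_0 = 1, b_1 = 1, b_2 = 0.

Take the total order a < b < c < d < e < f < g < h < i < j on the vertex set. Then K (dimension 2) consists of the simplices:

  0-simplices (10): a, b, c, d, e, f, g, h, i, j
  1-simplices (30): ac, ad, ag, ah, ai, aj, bc, be, bf, bg, bi, bj, ce, cg, ch, ci, df, dg, dh, ef, eh, ei, ej, fg, fh, fi, gh, gj, hj, ij
  2-simplices (20): ach, aci, adg, adh, agj, aij, bce, bcg, bej, bfg, bfi, bij, cei, cgh, dfg, dfh, efh, efi, ehj, ghj

so the chain groups are C_0 ≅ Z^10, C_1 ≅ Z^30, C_2 ≅ Z^20.

∂_1: C_1 → C_0 is given by ∂[p,q] = [q] − [p].
This gives a 10×30 integer matrix of rank 9; reducing to Smith normal form yields diagonal entries (1,1,1,1,1,1,1,1,1).

Boundary ∂_2: C_2 → C_1 sends each 2-simplex [p,q,r] to [q,r] − [p,r] + [p,q]. For instance
  ∂dfg = fg − dg + df,
  ∂cgh = gh − ch + cg.
The 30×20 boundary matrix has rank 20 and Smith normal form diag(1,1,1,1,1,1,1,1,1,1,1,1,1,1,1,1,1,1,1,2).

From H_k ≅ ker(∂_k) / im(∂_{k+1}) we obtain:

  H_0: rank C_0 − rank ∂_1 = 10 − 9 = 1, and the invariant factors of ∂_1 are all 1, so H_0 = Z.
  H_1: rank ker ∂_1 − rank ∂_2 = (30 − 9) − 20 = 1, and ∂_2 has invariant factor 2 > 1, so H_1 = Z ⊕ Z/2.
  H_2: rank ker ∂_2 − rank ∂_3 = (20 − 20) − 0 = 0, and there is no ∂_3, so H_2 = 0.

Hence the Betti numbers are b_0 = 1, b_1 = 1, b_2 = 0.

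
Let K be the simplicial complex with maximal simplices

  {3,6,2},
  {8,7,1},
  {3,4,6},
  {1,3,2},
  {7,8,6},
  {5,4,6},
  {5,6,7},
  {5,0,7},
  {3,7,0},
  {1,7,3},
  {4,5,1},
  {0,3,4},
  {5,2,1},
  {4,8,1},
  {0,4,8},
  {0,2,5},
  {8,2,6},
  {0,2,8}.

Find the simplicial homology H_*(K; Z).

H_0 = Z,  H_1 = Z^2,  H_2 = Z.

Order the vertices as 0 < 1 < 2 < 3 < 4 < 5 < 6 < 7 < 8. Listing each simplex with vertices in this order, K has dimension 2 with simplices:

  0-simplices (9): [0], [1], [2], [3], [4], [5], [6], [7], [8]
  1-simplices (27): (27 of them)
  2-simplices (18): [0,2,5], [0,2,8], [0,3,4], [0,3,7], [0,4,8], [0,5,7], [1,2,3], [1,2,5], [1,3,7], [1,4,5], [1,4,8], [1,7,8], [2,3,6], [2,6,8], [3,4,6], [4,5,6], [5,6,7], [6,7,8]

Hence C_0 ≅ Z^9, C_1 ≅ Z^27, C_2 ≅ Z^18.

The boundary map ∂_1: C_1 → C_0 maps an edge to its endpoints' difference, ∂[p,q] = q − p. For instance
  ∂[0,2] = [2] − [0].
The resulting 9×27 matrix has rank 8, and its Smith normal form has invariant factors (1,1,1,1,1,1,1,1).

Boundary ∂_2: C_2 → C_1 sends each 2-simplex [p,q,r] to [q,r] − [p,r] + [p,q]. For instance
  ∂[0,3,7] = [3,7] − [0,7] + [0,3],
  ∂[2,6,8] = [6,8] − [2,8] + [2,6].
This gives a 27×18 integer matrix of rank 17; reducing to Smith normal form yields diagonal entries (1,1,1,1,1,1,1,1,1,1,1,1,1,1,1,1,1).

From H_k ≅ ker(∂_k) / im(∂_{k+1}) we obtain:

  H_0: rank C_0 − rank ∂_1 = 9 − 8 = 1, and the invariant factors of ∂_1 are all 1, so H_0 ≅ Z.
  H_1: rank ker ∂_1 − rank ∂_2 = (27 − 8) − 17 = 2, and the invariant factors of ∂_2 are all 1, so H_1 ≅ Z^2.
  H_2: rank ker ∂_2 − rank ∂_3 = (18 − 17) − 0 = 1, and there is no ∂_3, so H_2 ≅ Z.

(K is a triangulation of the torus T^2.)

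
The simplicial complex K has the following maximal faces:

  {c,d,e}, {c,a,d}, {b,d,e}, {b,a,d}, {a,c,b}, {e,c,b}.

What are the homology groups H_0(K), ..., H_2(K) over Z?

Order the vertices as a < b < c < d < e. Listing each simplex with vertices in this order, K has dimension 2 with simplices:

  0-simplices (5): a, b, c, d, e
  1-simplices (9): ab, ac, ad, bc, bd, be, cd, ce, de
  2-simplices (6): abc, abd, acd, bce, bde, cde

Hence C_0 ≅ Z^5, C_1 ≅ Z^9, C_2 ≅ Z^6.

Boundary ∂_1: C_1 → C_0 maps an edge to its endpoints' difference, ∂[p,q] = q − p. For instance
  ∂de = e − d.
The resulting 5×9 matrix has rank 4, and its Smith normal form has invariant factors (1,1,1,1).

∂_2: C_2 → C_1 maps a triangle to the signed sum of its edges. For instance
  ∂abc = bc − ac + ab,
  ∂acd = cd − ad + ac.
The 9×6 boundary matrix has rank 5 and Smith normal form diag(1,1,1,1,1).

From H_k ≅ ker(∂_k) / im(∂_{k+1}) we obtain:

  H_0: rank C_0 − rank ∂_1 = 5 − 4 = 1, and the invariant factors of ∂_1 are all 1, so H_0 ≅ Z.
  H_1: rank ker ∂_1 − rank ∂_2 = (9 − 4) − 5 = 0, and the invariant factors of ∂_2 are all 1, so H_1 ≅ 0.
  H_2: rank ker ∂_2 − rank ∂_3 = (6 − 5) − 0 = 1, and there is no ∂_3, so H_2 ≅ Z.

As a check, the Euler characteristic is 5 − 9 + 6 = 2, which agrees with 1 − 0 + 1 = 2.

H_0 = Z,  H_1 = 0,  H_2 = Z.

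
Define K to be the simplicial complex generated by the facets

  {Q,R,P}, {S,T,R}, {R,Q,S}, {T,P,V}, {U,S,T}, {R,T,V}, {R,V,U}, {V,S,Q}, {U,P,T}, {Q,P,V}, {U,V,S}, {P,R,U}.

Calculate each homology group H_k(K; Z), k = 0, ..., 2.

H_0 = Z,  H_1 = Z/2,  H_2 = 0.

We work with the vertex ordering P < Q < R < S < T < U < V. The simplices of K, each written with vertices in increasing order, are:

  0-simplices (7): P, Q, R, S, T, U, V
  1-simplices (18): PQ, PR, PT, PU, PV, QR, QS, QV, RS, RT, RU, RV, ST, SU, SV, TU, TV, UV
  2-simplices (12): PQR, PQV, PRU, PTU, PTV, QRS, QSV, RST, RTV, RUV, STU, SUV

giving chain groups C_0 ≅ Z^7, C_1 ≅ Z^18, C_2 ≅ Z^12.

Boundary ∂_1: C_1 → C_0 sends each edge [p,q] (with p < q) to q − p.
As a 7×18 matrix over Z this has rank 6, with invariant factors (1,1,1,1,1,1).

Boundary ∂_2: C_2 → C_1 sends each 2-simplex [p,q,r] to [q,r] − [p,r] + [p,q]. For instance
  ∂PTV = TV − PV + PT,
  ∂QSV = SV − QV + QS.
This gives a 18×12 integer matrix of rank 12; reducing to Smith normal form yields diagonal entries (1,1,1,1,1,1,1,1,1,1,1,2).

Reading off H_k = ker ∂_k / im ∂_{k+1}:

  H_0: rank C_0 − rank ∂_1 = 7 − 6 = 1, and the invariant factors of ∂_1 are all 1, so H_0 = Z.
  H_1: rank ker ∂_1 − rank ∂_2 = (18 − 6) − 12 = 0, and ∂_2 has invariant factor 2 > 1, so H_1 = Z/2.
  H_2: rank ker ∂_2 − rank ∂_3 = (12 − 12) − 0 = 0, and there is no ∂_3, so H_2 = 0.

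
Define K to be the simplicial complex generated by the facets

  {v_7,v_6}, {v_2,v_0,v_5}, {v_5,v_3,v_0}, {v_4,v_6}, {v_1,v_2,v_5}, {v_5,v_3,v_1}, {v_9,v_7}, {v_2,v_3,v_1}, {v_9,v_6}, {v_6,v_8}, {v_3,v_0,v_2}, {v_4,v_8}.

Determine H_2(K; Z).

H_2 = Z.

K has 10 vertices, 15 edges, 6 triangles.
rank ∂_2 = 5, rank ∂_3 = 0 ⇒ b_2 = 6 − 5 − 0 = 1. So H_2 ≅ Z.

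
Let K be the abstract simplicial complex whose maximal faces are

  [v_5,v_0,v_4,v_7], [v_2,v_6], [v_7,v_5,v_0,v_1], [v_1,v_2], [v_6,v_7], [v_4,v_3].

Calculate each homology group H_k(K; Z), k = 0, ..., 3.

Order the vertices as v_0 < v_1 < v_2 < v_3 < v_4 < v_5 < v_6 < v_7. Listing each simplex with vertices in this order, K has dimension 3 with simplices:

  0-simplices (8): [v_0], [v_1], [v_2], [v_3], [v_4], [v_5], [v_6], [v_7]
  1-simplices (13): [v_0,v_1], [v_0,v_4], [v_0,v_5], [v_0,v_7], [v_1,v_2], [v_1,v_5], [v_1,v_7], [v_2,v_6], [v_3,v_4], [v_4,v_5], [v_4,v_7], [v_5,v_7], [v_6,v_7]
  2-simplices (7): [v_0,v_1,v_5], [v_0,v_1,v_7], [v_0,v_4,v_5], [v_0,v_4,v_7], [v_0,v_5,v_7], [v_1,v_5,v_7], [v_4,v_5,v_7]
  3-simplices (2): [v_0,v_1,v_5,v_7], [v_0,v_4,v_5,v_7]

giving chain groups C_0 ≅ Z^8, C_1 ≅ Z^13, C_2 ≅ Z^7, C_3 ≅ Z^2.

∂_1: C_1 → C_0 is given by ∂[p,q] = [q] − [p]. For instance
  ∂[v_0,v_5] = [v_5] − [v_0].
As a 8×13 matrix over Z this has rank 7, with invariant factors (1,1,1,1,1,1,1).

Boundary ∂_2: C_2 → C_1 maps a triangle to the signed sum of its edges. For instance
  ∂[v_1,v_5,v_7] = [v_5,v_7] − [v_1,v_7] + [v_1,v_5],
  ∂[v_0,v_5,v_7] = [v_5,v_7] − [v_0,v_7] + [v_0,v_5].
This gives a 13×7 integer matrix of rank 5; reducing to Smith normal form yields diagonal entries (1,1,1,1,1).

The boundary map ∂_3: C_3 → C_2 sends each 3-simplex σ to the alternating sum Σ_i (−1)^i (σ with its i-th vertex removed). For instance
  ∂[v_0,v_1,v_5,v_7] = [v_1,v_5,v_7] − [v_0,v_5,v_7] + [v_0,v_1,v_7] − [v_0,v_1,v_5],
  ∂[v_0,v_4,v_5,v_7] = [v_4,v_5,v_7] − [v_0,v_5,v_7] + [v_0,v_4,v_7] − [v_0,v_4,v_5].
The 7×2 boundary matrix has rank 2 and Smith normal form diag(1,1).

From H_k ≅ ker(∂_k) / im(∂_{k+1}) we obtain:

  H_0: rank C_0 − rank ∂_1 = 8 − 7 = 1, and the invariant factors of ∂_1 are all 1, so H_0 = Z.
  H_1: rank ker ∂_1 − rank ∂_2 = (13 − 7) − 5 = 1, and the invariant factors of ∂_2 are all 1, so H_1 = Z.
  H_2: rank ker ∂_2 − rank ∂_3 = (7 − 5) − 2 = 0, and the invariant factors of ∂_3 are all 1, so H_2 = 0.
  H_3: rank ker ∂_3 − rank ∂_4 = (2 − 2) − 0 = 0, and there is no ∂_4, so H_3 = 0.

H_0 = Z,  H_1 = Z,  H_2 = 0,  H_3 = 0.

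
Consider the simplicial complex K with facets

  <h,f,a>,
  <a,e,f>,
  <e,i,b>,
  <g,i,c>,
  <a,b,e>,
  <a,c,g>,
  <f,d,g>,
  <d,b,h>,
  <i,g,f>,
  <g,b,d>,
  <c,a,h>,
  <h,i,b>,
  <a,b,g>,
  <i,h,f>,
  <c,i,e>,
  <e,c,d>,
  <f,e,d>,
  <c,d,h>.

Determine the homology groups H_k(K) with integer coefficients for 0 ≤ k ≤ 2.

Take the total order a < b < c < d < e < f < g < h < i on the vertex set. Then K (dimension 2) consists of the simplices:

  0-simplices (9): a, b, c, d, e, f, g, h, i
  1-simplices (27): ab, ac, ae, af, ag, ah, bd, be, bg, bh, bi, cd, ce, cg, ch, ci, de, df, dg, dh, ef, ei, fg, fh, fi, gi, hi
  2-simplices (18): abe, abg, acg, ach, aef, afh, bdg, bdh, bei, bhi, cde, cdh, cei, cgi, def, dfg, fgi, fhi

so the chain groups are C_0 ≅ Z^9, C_1 ≅ Z^27, C_2 ≅ Z^18.

Boundary ∂_1: C_1 → C_0 is given by ∂[p,q] = [q] − [p].
The 9×27 boundary matrix has rank 8 and Smith normal form diag(1,1,1,1,1,1,1,1).

The boundary map ∂_2: C_2 → C_1 maps a triangle to the signed sum of its edges. For instance
  ∂cde = de − ce + cd,
  ∂bdh = dh − bh + bd.
The resulting 27×18 matrix has rank 17, and its Smith normal form has invariant factors (1,1,1,1,1,1,1,1,1,1,1,1,1,1,1,1,1).

Reading off H_k = ker ∂_k / im ∂_{k+1}:

  H_0: rank C_0 − rank ∂_1 = 9 − 8 = 1, and the invariant factors of ∂_1 are all 1, so H_0 ≅ Z.
  H_1: rank ker ∂_1 − rank ∂_2 = (27 − 8) − 17 = 2, and the invariant factors of ∂_2 are all 1, so H_1 ≅ Z^2.
  H_2: rank ker ∂_2 − rank ∂_3 = (18 − 17) − 0 = 1, and there is no ∂_3, so H_2 ≅ Z.

H_0 ≅ Z,  H_1 ≅ Z^2,  H_2 ≅ Z.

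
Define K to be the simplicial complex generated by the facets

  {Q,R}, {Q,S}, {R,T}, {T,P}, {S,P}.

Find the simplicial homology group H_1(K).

Take the total order P < Q < R < S < T on the vertex set. Then K (dimension 1) consists of the simplices:

  0-simplices (5): P, Q, R, S, T
  1-simplices (5): PS, PT, QR, QS, RT

giving chain groups C_0 ≅ Z^5, C_1 ≅ Z^5.

Boundary ∂_1: C_1 → C_0 maps an edge to its endpoints' difference, ∂[p,q] = q − p. For instance
  ∂QR = R − Q.
As a 5×5 matrix over Z this has rank 4, with invariant factors (1,1,1,1).

Now H_k = ker ∂_k / im ∂_{k+1}, so:

  H_1: rank ker ∂_1 − rank ∂_2 = (5 − 4) − 0 = 1, and there is no ∂_2, so H_1 = Z.

H_1 = Z.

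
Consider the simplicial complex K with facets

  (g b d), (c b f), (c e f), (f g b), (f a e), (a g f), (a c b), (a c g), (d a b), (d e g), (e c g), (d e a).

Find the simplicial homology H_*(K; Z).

H_0 ≅ Z,  H_1 ≅ Z/2Z,  H_2 = 0.

Take the total order a < b < c < d < e < f < g on the vertex set. Then K (dimension 2) consists of the simplices:

  0-simplices (7): a, b, c, d, e, f, g
  1-simplices (18): ab, ac, ad, ae, af, ag, bc, bd, bf, bg, ce, cf, cg, de, dg, ef, eg, fg
  2-simplices (12): abc, abd, acg, ade, aef, afg, bcf, bdg, bfg, cef, ceg, deg

so the chain groups are C_0 ≅ Z^7, C_1 ≅ Z^18, C_2 ≅ Z^12.

The boundary map ∂_1: C_1 → C_0 is given by ∂[p,q] = [q] − [p]. For instance
  ∂eg = g − e.
As a 7×18 matrix over Z this has rank 6, with invariant factors (1,1,1,1,1,1).

Boundary ∂_2: C_2 → C_1 acts by ∂[p,q,r] = [q,r] − [p,r] + [p,q]. For instance
  ∂ceg = eg − cg + ce,
  ∂abd = bd − ad + ab.
As a 18×12 matrix over Z this has rank 12, with invariant factors (1,1,1,1,1,1,1,1,1,1,1,2).

From H_k ≅ ker(∂_k) / im(∂_{k+1}) we obtain:

  H_0: rank C_0 − rank ∂_1 = 7 − 6 = 1, and the invariant factors of ∂_1 are all 1, so H_0 ≅ Z.
  H_1: rank ker ∂_1 − rank ∂_2 = (18 − 6) − 12 = 0, and ∂_2 has invariant factor 2 > 1, so H_1 ≅ Z/2Z.
  H_2: rank ker ∂_2 − rank ∂_3 = (12 − 12) − 0 = 0, and there is no ∂_3, so H_2 ≅ 0.

(K is a triangulation of the real projective plane RP^2.)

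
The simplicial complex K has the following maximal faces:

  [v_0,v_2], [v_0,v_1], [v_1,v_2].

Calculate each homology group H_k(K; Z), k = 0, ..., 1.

K has 3 vertices, 3 edges.
rank ∂_0 = 0, rank ∂_1 = 2 ⇒ b_0 = 3 − 0 − 2 = 1; all invariant factors of ∂_1 are 1 so no torsion. So H_0 ≅ Z.
rank ∂_1 = 2, rank ∂_2 = 0 ⇒ b_1 = 3 − 2 − 0 = 1. So H_1 ≅ Z.

H_0 = Z,  H_1 = Z.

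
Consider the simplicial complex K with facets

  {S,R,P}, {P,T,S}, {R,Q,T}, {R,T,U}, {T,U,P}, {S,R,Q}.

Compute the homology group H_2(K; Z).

H_2 = 0.

Take the total order P < Q < R < S < T < U on the vertex set. Then K (dimension 2) consists of the simplices:

  0-simplices (6): P, Q, R, S, T, U
  1-simplices (12): PR, PS, PT, PU, QR, QS, QT, RS, RT, RU, ST, TU
  2-simplices (6): PRS, PST, PTU, QRS, QRT, RTU

so the chain groups are C_0 ≅ Z^6, C_1 ≅ Z^12, C_2 ≅ Z^6.

∂_1: C_1 → C_0 is given by ∂[p,q] = [q] − [p].
The resulting 6×12 matrix has rank 5, and its Smith normal form has invariant factors (1,1,1,1,1).

Boundary ∂_2: C_2 → C_1 maps a triangle to the signed sum of its edges. For instance
  ∂PST = ST − PT + PS,
  ∂PRS = RS − PS + PR.
The resulting 12×6 matrix has rank 6, and its Smith normal form has invariant factors (1,1,1,1,1,1).

From H_k ≅ ker(∂_k) / im(∂_{k+1}) we obtain:

  H_2: rank ker ∂_2 − rank ∂_3 = (6 − 6) − 0 = 0, and there is no ∂_3, so H_2 = 0.

(K is a triangulation of the cylinder S^1 x I.)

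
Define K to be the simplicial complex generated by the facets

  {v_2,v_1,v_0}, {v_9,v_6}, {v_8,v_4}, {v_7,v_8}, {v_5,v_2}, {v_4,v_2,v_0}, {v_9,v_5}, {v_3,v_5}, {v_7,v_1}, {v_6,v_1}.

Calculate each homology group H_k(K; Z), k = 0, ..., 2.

K has 10 vertices, 13 edges, 2 triangles.
rank ∂_0 = 0, rank ∂_1 = 9 ⇒ b_0 = 10 − 0 − 9 = 1; all invariant factors of ∂_1 are 1 so no torsion. So H_0 ≅ Z.
rank ∂_1 = 9, rank ∂_2 = 2 ⇒ b_1 = 13 − 9 − 2 = 2; all invariant factors of ∂_2 are 1 so no torsion. So H_1 ≅ Z^2.
rank ∂_2 = 2, rank ∂_3 = 0 ⇒ b_2 = 2 − 2 − 0 = 0. So H_2 ≅ 0.

H_0 ≅ Z,  H_1 ≅ Z^2,  H_2 = 0.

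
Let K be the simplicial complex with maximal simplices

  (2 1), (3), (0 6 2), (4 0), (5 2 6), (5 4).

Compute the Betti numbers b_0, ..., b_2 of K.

b_0 = 2, b_1 = 1, b_2 = 0.

Fix the vertex order 0 < 1 < 2 < 3 < 4 < 5 < 6 and write every simplex with vertices in increasing order. Then dim K = 2 and the simplices of K are:

  0-simplices (7): [0], [1], [2], [3], [4], [5], [6]
  1-simplices (8): [0,2], [0,4], [0,6], [1,2], [2,5], [2,6], [4,5], [5,6]
  2-simplices (2): [0,2,6], [2,5,6]

giving chain groups C_0 ≅ Z^7, C_1 ≅ Z^8, C_2 ≅ Z^2.

Boundary ∂_1: C_1 → C_0 is given by ∂[p,q] = [q] − [p]. For instance
  ∂[1,2] = [2] − [1].
The 7×8 boundary matrix has rank 5 and Smith normal form diag(1,1,1,1,1).

∂_2: C_2 → C_1 acts by ∂[p,q,r] = [q,r] − [p,r] + [p,q]. For instance
  ∂[2,5,6] = [5,6] − [2,6] + [2,5],
  ∂[0,2,6] = [2,6] − [0,6] + [0,2].
The 8×2 boundary matrix has rank 2 and Smith normal form diag(1,1).

From H_k ≅ ker(∂_k) / im(∂_{k+1}) we obtain:

  H_0: rank C_0 − rank ∂_1 = 7 − 5 = 2, and the invariant factors of ∂_1 are all 1, so H_0 ≅ Z^2.
  H_1: rank ker ∂_1 − rank ∂_2 = (8 − 5) − 2 = 1, and the invariant factors of ∂_2 are all 1, so H_1 ≅ Z.
  H_2: rank ker ∂_2 − rank ∂_3 = (2 − 2) − 0 = 0, and there is no ∂_3, so H_2 ≅ 0.

Hence the Betti numbers are b_0 = 2, b_1 = 1, b_2 = 0.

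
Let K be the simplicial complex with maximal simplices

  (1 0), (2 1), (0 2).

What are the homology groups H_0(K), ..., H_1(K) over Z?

H_0 ≅ Z,  H_1 ≅ Z.

Fix the vertex order 0 < 1 < 2 and write every simplex with vertices in increasing order. Then dim K = 1 and the simplices of K are:

  0-simplices (3): [0], [1], [2]
  1-simplices (3): [0,1], [0,2], [1,2]

Hence C_0 ≅ Z^3, C_1 ≅ Z^3.

Boundary ∂_1: C_1 → C_0 maps an edge to its endpoints' difference, ∂[p,q] = q − p. For instance
  ∂[0,2] = [2] − [0].
The 3×3 boundary matrix has rank 2 and Smith normal form diag(1,1).

Reading off H_k = ker ∂_k / im ∂_{k+1}:

  H_0: rank C_0 − rank ∂_1 = 3 − 2 = 1, and the invariant factors of ∂_1 are all 1, so H_0 ≅ Z.
  H_1: rank ker ∂_1 − rank ∂_2 = (3 − 2) − 0 = 1, and there is no ∂_2, so H_1 ≅ Z.

(K is a triangulation of the circle S^1.)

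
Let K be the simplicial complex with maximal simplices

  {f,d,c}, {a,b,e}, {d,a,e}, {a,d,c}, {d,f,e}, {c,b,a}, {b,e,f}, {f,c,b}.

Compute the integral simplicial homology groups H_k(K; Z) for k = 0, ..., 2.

We work with the vertex ordering a < b < c < d < e < f. The simplices of K, each written with vertices in increasing order, are:

  0-simplices (6): a, b, c, d, e, f
  1-simplices (12): ab, ac, ad, ae, bc, be, bf, cd, cf, de, df, ef
  2-simplices (8): abc, abe, acd, ade, bcf, bef, cdf, def

giving chain groups C_0 ≅ Z^6, C_1 ≅ Z^12, C_2 ≅ Z^8.

The boundary map ∂_1: C_1 → C_0 is given by ∂[p,q] = [q] − [p].
As a 6×12 matrix over Z this has rank 5, with invariant factors (1,1,1,1,1).

∂_2: C_2 → C_1 sends each 2-simplex [p,q,r] to [q,r] − [p,r] + [p,q]. For instance
  ∂def = ef − df + de,
  ∂bef = ef − bf + be.
The 12×8 boundary matrix has rank 7 and Smith normal form diag(1,1,1,1,1,1,1).

Now H_k = ker ∂_k / im ∂_{k+1}, so:

  H_0: rank C_0 − rank ∂_1 = 6 − 5 = 1, and the invariant factors of ∂_1 are all 1, so H_0 = Z.
  H_1: rank ker ∂_1 − rank ∂_2 = (12 − 5) − 7 = 0, and the invariant factors of ∂_2 are all 1, so H_1 = 0.
  H_2: rank ker ∂_2 − rank ∂_3 = (8 − 7) − 0 = 1, and there is no ∂_3, so H_2 = Z.

H_0 ≅ Z,  H_1 = 0,  H_2 ≅ Z.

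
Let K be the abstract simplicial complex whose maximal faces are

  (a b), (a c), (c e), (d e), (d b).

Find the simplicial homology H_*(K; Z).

H_0 ≅ Z,  H_1 ≅ Z.

We work with the vertex ordering a < b < c < d < e. The simplices of K, each written with vertices in increasing order, are:

  0-simplices (5): a, b, c, d, e
  1-simplices (5): ab, ac, bd, ce, de

so the chain groups are C_0 ≅ Z^5, C_1 ≅ Z^5.

The boundary map ∂_1: C_1 → C_0 maps an edge to its endpoints' difference, ∂[p,q] = q − p.
The 5×5 boundary matrix has rank 4 and Smith normal form diag(1,1,1,1).

From H_k ≅ ker(∂_k) / im(∂_{k+1}) we obtain:

  H_0: rank C_0 − rank ∂_1 = 5 − 4 = 1, and the invariant factors of ∂_1 are all 1, so H_0 = Z.
  H_1: rank ker ∂_1 − rank ∂_2 = (5 − 4) − 0 = 1, and there is no ∂_2, so H_1 = Z.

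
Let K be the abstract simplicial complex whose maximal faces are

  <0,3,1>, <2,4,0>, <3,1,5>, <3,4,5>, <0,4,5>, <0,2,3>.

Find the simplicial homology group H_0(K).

H_0 ≅ Z.

Fix the vertex order 0 < 1 < 2 < 3 < 4 < 5 and write every simplex with vertices in increasing order. Then dim K = 2 and the simplices of K are:

  0-simplices (6): [0], [1], [2], [3], [4], [5]
  1-simplices (12): [0,1], [0,2], [0,3], [0,4], [0,5], [1,3], [1,5], [2,3], [2,4], [3,4], [3,5], [4,5]
  2-simplices (6): [0,1,3], [0,2,3], [0,2,4], [0,4,5], [1,3,5], [3,4,5]

giving chain groups C_0 ≅ Z^6, C_1 ≅ Z^12, C_2 ≅ Z^6.

Boundary ∂_1: C_1 → C_0 is given by ∂[p,q] = [q] − [p]. For instance
  ∂[3,5] = [5] − [3].
The 6×12 boundary matrix has rank 5 and Smith normal form diag(1,1,1,1,1).

∂_2: C_2 → C_1 sends each 2-simplex [p,q,r] to [q,r] − [p,r] + [p,q]. For instance
  ∂[3,4,5] = [4,5] − [3,5] + [3,4],
  ∂[0,4,5] = [4,5] − [0,5] + [0,4].
The resulting 12×6 matrix has rank 6, and its Smith normal form has invariant factors (1,1,1,1,1,1).

From H_k ≅ ker(∂_k) / im(∂_{k+1}) we obtain:

  H_0: rank C_0 − rank ∂_1 = 6 − 5 = 1, and the invariant factors of ∂_1 are all 1, so H_0 = Z.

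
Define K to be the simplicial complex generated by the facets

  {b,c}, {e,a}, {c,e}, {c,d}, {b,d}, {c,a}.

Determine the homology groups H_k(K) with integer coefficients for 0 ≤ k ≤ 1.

H_0 ≅ Z,  H_1 ≅ Z^2.

Fix the vertex order a < b < c < d < e and write every simplex with vertices in increasing order. Then dim K = 1 and the simplices of K are:

  0-simplices (5): a, b, c, d, e
  1-simplices (6): ac, ae, bc, bd, cd, ce

Hence C_0 ≅ Z^5, C_1 ≅ Z^6.

∂_1: C_1 → C_0 is given by ∂[p,q] = [q] − [p]. For instance
  ∂ac = c − a.
The resulting 5×6 matrix has rank 4, and its Smith normal form has invariant factors (1,1,1,1).

Reading off H_k = ker ∂_k / im ∂_{k+1}:

  H_0: rank C_0 − rank ∂_1 = 5 − 4 = 1, and the invariant factors of ∂_1 are all 1, so H_0 = Z.
  H_1: rank ker ∂_1 − rank ∂_2 = (6 − 4) − 0 = 2, and there is no ∂_2, so H_1 = Z^2.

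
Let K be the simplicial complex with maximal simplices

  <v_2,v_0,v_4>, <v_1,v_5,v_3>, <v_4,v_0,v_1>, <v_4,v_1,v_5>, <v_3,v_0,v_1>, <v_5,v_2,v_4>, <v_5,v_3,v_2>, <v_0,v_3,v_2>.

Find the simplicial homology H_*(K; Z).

H_0 ≅ Z,  H_1 = 0,  H_2 ≅ Z.

Order the vertices as v_0 < v_1 < v_2 < v_3 < v_4 < v_5. Listing each simplex with vertices in this order, K has dimension 2 with simplices:

  0-simplices (6): [v_0], [v_1], [v_2], [v_3], [v_4], [v_5]
  1-simplices (12): [v_0,v_1], [v_0,v_2], [v_0,v_3], [v_0,v_4], [v_1,v_3], [v_1,v_4], [v_1,v_5], [v_2,v_3], [v_2,v_4], [v_2,v_5], [v_3,v_5], [v_4,v_5]
  2-simplices (8): [v_0,v_1,v_3], [v_0,v_1,v_4], [v_0,v_2,v_3], [v_0,v_2,v_4], [v_1,v_3,v_5], [v_1,v_4,v_5], [v_2,v_3,v_5], [v_2,v_4,v_5]

so the chain groups are C_0 ≅ Z^6, C_1 ≅ Z^12, C_2 ≅ Z^8.

Boundary ∂_1: C_1 → C_0 is given by ∂[p,q] = [q] − [p].
The 6×12 boundary matrix has rank 5 and Smith normal form diag(1,1,1,1,1).

∂_2: C_2 → C_1 acts by ∂[p,q,r] = [q,r] − [p,r] + [p,q]. For instance
  ∂[v_1,v_4,v_5] = [v_4,v_5] − [v_1,v_5] + [v_1,v_4],
  ∂[v_0,v_2,v_4] = [v_2,v_4] − [v_0,v_4] + [v_0,v_2].
This gives a 12×8 integer matrix of rank 7; reducing to Smith normal form yields diagonal entries (1,1,1,1,1,1,1).

From H_k ≅ ker(∂_k) / im(∂_{k+1}) we obtain:

  H_0: rank C_0 − rank ∂_1 = 6 − 5 = 1, and the invariant factors of ∂_1 are all 1, so H_0 = Z.
  H_1: rank ker ∂_1 − rank ∂_2 = (12 − 5) − 7 = 0, and the invariant factors of ∂_2 are all 1, so H_1 = 0.
  H_2: rank ker ∂_2 − rank ∂_3 = (8 − 7) − 0 = 1, and there is no ∂_3, so H_2 = Z.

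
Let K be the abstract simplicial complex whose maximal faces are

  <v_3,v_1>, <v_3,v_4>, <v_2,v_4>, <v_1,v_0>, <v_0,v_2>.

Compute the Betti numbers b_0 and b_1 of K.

We work with the vertex ordering v_0 < v_1 < v_2 < v_3 < v_4. The simplices of K, each written with vertices in increasing order, are:

  0-simplices (5): [v_0], [v_1], [v_2], [v_3], [v_4]
  1-simplices (5): [v_0,v_1], [v_0,v_2], [v_1,v_3], [v_2,v_4], [v_3,v_4]

so the chain groups are C_0 ≅ Z^5, C_1 ≅ Z^5.

∂_1: C_1 → C_0 sends each edge [p,q] (with p < q) to q − p. For instance
  ∂[v_0,v_2] = [v_2] − [v_0].
This gives a 5×5 integer matrix of rank 4; reducing to Smith normal form yields diagonal entries (1,1,1,1).

From H_k ≅ ker(∂_k) / im(∂_{k+1}) we obtain:

  H_0: rank C_0 − rank ∂_1 = 5 − 4 = 1, and the invariant factors of ∂_1 are all 1, so H_0 ≅ Z.
  H_1: rank ker ∂_1 − rank ∂_2 = (5 − 4) − 0 = 1, and there is no ∂_2, so H_1 ≅ Z.

Hence the Betti numbers are b_0 = 1, b_1 = 1.

b_0 = 1, b_1 = 1.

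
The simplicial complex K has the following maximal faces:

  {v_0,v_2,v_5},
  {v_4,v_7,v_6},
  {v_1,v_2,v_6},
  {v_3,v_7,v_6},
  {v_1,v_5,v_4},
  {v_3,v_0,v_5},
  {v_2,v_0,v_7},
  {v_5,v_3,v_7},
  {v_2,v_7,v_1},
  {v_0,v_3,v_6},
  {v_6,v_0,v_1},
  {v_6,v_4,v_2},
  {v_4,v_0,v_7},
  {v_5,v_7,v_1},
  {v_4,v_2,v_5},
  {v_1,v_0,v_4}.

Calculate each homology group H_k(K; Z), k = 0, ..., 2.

We work with the vertex ordering v_0 < v_1 < v_2 < v_3 < v_4 < v_5 < v_6 < v_7. The simplices of K, each written with vertices in increasing order, are:

  0-simplices (8): [v_0], [v_1], [v_2], [v_3], [v_4], [v_5], [v_6], [v_7]
  1-simplices (24): (24 of them)
  2-simplices (16): (16 of them)

Hence C_0 ≅ Z^8, C_1 ≅ Z^24, C_2 ≅ Z^16.

∂_1: C_1 → C_0 maps an edge to its endpoints' difference, ∂[p,q] = q − p.
The 8×24 boundary matrix has rank 7 and Smith normal form diag(1,1,1,1,1,1,1).

Boundary ∂_2: C_2 → C_1 sends each 2-simplex [p,q,r] to [q,r] − [p,r] + [p,q]. For instance
  ∂[v_0,v_3,v_6] = [v_3,v_6] − [v_0,v_6] + [v_0,v_3],
  ∂[v_0,v_1,v_4] = [v_1,v_4] − [v_0,v_4] + [v_0,v_1].
As a 24×16 matrix over Z this has rank 15, with invariant factors (1,1,1,1,1,1,1,1,1,1,1,1,1,1,1).

Computing H_k = (kernel of ∂_k) / (image of ∂_{k+1}):

  H_0: rank C_0 − rank ∂_1 = 8 − 7 = 1, and the invariant factors of ∂_1 are all 1, so H_0 = Z.
  H_1: rank ker ∂_1 − rank ∂_2 = (24 − 7) − 15 = 2, and the invariant factors of ∂_2 are all 1, so H_1 = Z^2.
  H_2: rank ker ∂_2 − rank ∂_3 = (16 − 15) − 0 = 1, and there is no ∂_3, so H_2 = Z.

H_0 ≅ Z,  H_1 ≅ Z^2,  H_2 ≅ Z.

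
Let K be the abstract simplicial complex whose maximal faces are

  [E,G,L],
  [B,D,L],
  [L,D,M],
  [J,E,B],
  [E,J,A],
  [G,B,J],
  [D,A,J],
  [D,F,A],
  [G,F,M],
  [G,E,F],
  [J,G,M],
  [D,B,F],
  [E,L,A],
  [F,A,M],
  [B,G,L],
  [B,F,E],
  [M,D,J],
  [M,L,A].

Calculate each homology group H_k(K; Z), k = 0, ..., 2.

Take the total order A < B < D < E < F < G < J < L < M on the vertex set. Then K (dimension 2) consists of the simplices:

  0-simplices (9): A, B, D, E, F, G, J, L, M
  1-simplices (27): AD, AE, AF, AJ, AL, AM, BD, BE, BF, BG, BJ, BL, DF, DJ, DL, DM, EF, EG, EJ, EL, FG, FM, GJ, GL, GM, JM, LM
  2-simplices (18): ADF, ADJ, AEJ, AEL, AFM, ALM, BDF, BDL, BEF, BEJ, BGJ, BGL, DJM, DLM, EFG, EGL, FGM, GJM

so the chain groups are C_0 ≅ Z^9, C_1 ≅ Z^27, C_2 ≅ Z^18.

Boundary ∂_1: C_1 → C_0 is given by ∂[p,q] = [q] − [p].
The 9×27 boundary matrix has rank 8 and Smith normal form diag(1,1,1,1,1,1,1,1).

∂_2: C_2 → C_1 acts by ∂[p,q,r] = [q,r] − [p,r] + [p,q]. For instance
  ∂EFG = FG − EG + EF,
  ∂ADF = DF − AF + AD.
As a 27×18 matrix over Z this has rank 18, with invariant factors (1,1,1,1,1,1,1,1,1,1,1,1,1,1,1,1,1,2).

Reading off H_k = ker ∂_k / im ∂_{k+1}:

  H_0: rank C_0 − rank ∂_1 = 9 − 8 = 1, and the invariant factors of ∂_1 are all 1, so H_0 ≅ Z.
  H_1: rank ker ∂_1 − rank ∂_2 = (27 − 8) − 18 = 1, and ∂_2 has invariant factor 2 > 1, so H_1 ≅ Z ⊕ Z_2.
  H_2: rank ker ∂_2 − rank ∂_3 = (18 − 18) − 0 = 0, and there is no ∂_3, so H_2 ≅ 0.

H_0 ≅ Z,  H_1 ≅ Z ⊕ Z_2,  H_2 = 0.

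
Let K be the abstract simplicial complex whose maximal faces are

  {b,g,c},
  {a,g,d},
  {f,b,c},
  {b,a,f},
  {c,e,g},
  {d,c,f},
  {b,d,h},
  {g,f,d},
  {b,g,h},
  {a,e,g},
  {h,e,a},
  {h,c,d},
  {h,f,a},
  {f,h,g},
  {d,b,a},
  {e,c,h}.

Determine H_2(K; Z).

We work with the vertex ordering a < b < c < d < e < f < g < h. The simplices of K, each written with vertices in increasing order, are:

  0-simplices (8): a, b, c, d, e, f, g, h
  1-simplices (24): ab, ad, ae, af, ag, ah, bc, bd, bf, bg, bh, cd, ce, cf, cg, ch, df, dg, dh, eg, eh, fg, fh, gh
  2-simplices (16): abd, abf, adg, aeg, aeh, afh, bcf, bcg, bdh, bgh, cdf, cdh, ceg, ceh, dfg, fgh

giving chain groups C_0 ≅ Z^8, C_1 ≅ Z^24, C_2 ≅ Z^16.

The boundary map ∂_1: C_1 → C_0 maps an edge to its endpoints' difference, ∂[p,q] = q − p. For instance
  ∂bc = c − b.
The resulting 8×24 matrix has rank 7, and its Smith normal form has invariant factors (1,1,1,1,1,1,1).

Boundary ∂_2: C_2 → C_1 acts by ∂[p,q,r] = [q,r] − [p,r] + [p,q]. For instance
  ∂afh = fh − ah + af,
  ∂bdh = dh − bh + bd.
This gives a 24×16 integer matrix of rank 15; reducing to Smith normal form yields diagonal entries (1,1,1,1,1,1,1,1,1,1,1,1,1,1,1).

From H_k ≅ ker(∂_k) / im(∂_{k+1}) we obtain:

  H_2: rank ker ∂_2 − rank ∂_3 = (16 − 15) − 0 = 1, and there is no ∂_3, so H_2 ≅ Z.

H_2 = Z.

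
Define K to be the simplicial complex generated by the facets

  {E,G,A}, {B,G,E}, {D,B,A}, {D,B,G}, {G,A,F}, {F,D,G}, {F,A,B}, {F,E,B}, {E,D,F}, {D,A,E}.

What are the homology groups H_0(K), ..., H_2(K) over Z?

H_0 ≅ Z,  H_1 ≅ Z/2,  H_2 = 0.

K has 6 vertices, 15 edges, 10 triangles.
rank ∂_0 = 0, rank ∂_1 = 5 ⇒ b_0 = 6 − 0 − 5 = 1; all invariant factors of ∂_1 are 1 so no torsion. So H_0 ≅ Z.
rank ∂_1 = 5, rank ∂_2 = 10 ⇒ b_1 = 15 − 5 − 10 = 0; ∂_2 has invariant factor(s) [2] giving torsion. So H_1 ≅ Z/2.
rank ∂_2 = 10, rank ∂_3 = 0 ⇒ b_2 = 10 − 10 − 0 = 0. So H_2 ≅ 0.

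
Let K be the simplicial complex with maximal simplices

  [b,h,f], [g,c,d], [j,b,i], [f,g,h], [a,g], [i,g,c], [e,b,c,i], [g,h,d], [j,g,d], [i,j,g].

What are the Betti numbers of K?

b_0 = 1, b_1 = 1, b_2 = 0, b_3 = 0.

We work with the vertex ordering a < b < c < d < e < f < g < h < i < j. The simplices of K, each written with vertices in increasing order, are:

  0-simplices (10): a, b, c, d, e, f, g, h, i, j
  1-simplices (21): ag, bc, be, bf, bh, bi, bj, cd, ce, cg, ci, dg, dh, dj, ei, fg, fh, gh, gi, gj, ij
  2-simplices (12): bce, bci, bei, bfh, bij, cdg, cei, cgi, dgh, dgj, fgh, gij
  3-simplices (1): bcei

Hence C_0 ≅ Z^10, C_1 ≅ Z^21, C_2 ≅ Z^12, C_3 ≅ Z^1.

Boundary ∂_1: C_1 → C_0 sends each edge [p,q] (with p < q) to q − p. For instance
  ∂ei = i − e.
The resulting 10×21 matrix has rank 9, and its Smith normal form has invariant factors (1,1,1,1,1,1,1,1,1).

The boundary map ∂_2: C_2 → C_1 acts by ∂[p,q,r] = [q,r] − [p,r] + [p,q]. For instance
  ∂bce = ce − be + bc,
  ∂bfh = fh − bh + bf.
This gives a 21×12 integer matrix of rank 11; reducing to Smith normal form yields diagonal entries (1,1,1,1,1,1,1,1,1,1,1).

The boundary map ∂_3: C_3 → C_2 sends each 3-simplex σ to the alternating sum Σ_i (−1)^i (σ with its i-th vertex removed). For instance
  ∂bcei = cei − bei + bci − bce.
The resulting 12×1 matrix has rank 1, and its Smith normal form has invariant factors (1).

Reading off H_k = ker ∂_k / im ∂_{k+1}:

  H_0: rank C_0 − rank ∂_1 = 10 − 9 = 1, and the invariant factors of ∂_1 are all 1, so H_0 ≅ Z.
  H_1: rank ker ∂_1 − rank ∂_2 = (21 − 9) − 11 = 1, and the invariant factors of ∂_2 are all 1, so H_1 ≅ Z.
  H_2: rank ker ∂_2 − rank ∂_3 = (12 − 11) − 1 = 0, and the invariant factors of ∂_3 are all 1, so H_2 ≅ 0.
  H_3: rank ker ∂_3 − rank ∂_4 = (1 − 1) − 0 = 0, and there is no ∂_4, so H_3 ≅ 0.

As a check, the Euler characteristic is 10 − 21 + 12 − 1 = 0, which agrees with 1 − 1 + 0 − 0 = 0.

Hence the Betti numbers are b_0 = 1, b_1 = 1, b_2 = 0, b_3 = 0.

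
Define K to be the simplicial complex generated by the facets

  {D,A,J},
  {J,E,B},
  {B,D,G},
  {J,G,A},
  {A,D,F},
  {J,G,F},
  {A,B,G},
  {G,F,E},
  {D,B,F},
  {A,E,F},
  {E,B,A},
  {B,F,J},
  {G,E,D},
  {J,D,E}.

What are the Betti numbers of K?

b_0 = 1, b_1 = 2, b_2 = 1.

K has 7 vertices, 21 edges, 14 triangles.
rank ∂_0 = 0, rank ∂_1 = 6 ⇒ b_0 = 7 − 0 − 6 = 1; all invariant factors of ∂_1 are 1 so no torsion. So H_0 ≅ Z.
rank ∂_1 = 6, rank ∂_2 = 13 ⇒ b_1 = 21 − 6 − 13 = 2; all invariant factors of ∂_2 are 1 so no torsion. So H_1 ≅ Z^2.
rank ∂_2 = 13, rank ∂_3 = 0 ⇒ b_2 = 14 − 13 − 0 = 1. So H_2 ≅ Z.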